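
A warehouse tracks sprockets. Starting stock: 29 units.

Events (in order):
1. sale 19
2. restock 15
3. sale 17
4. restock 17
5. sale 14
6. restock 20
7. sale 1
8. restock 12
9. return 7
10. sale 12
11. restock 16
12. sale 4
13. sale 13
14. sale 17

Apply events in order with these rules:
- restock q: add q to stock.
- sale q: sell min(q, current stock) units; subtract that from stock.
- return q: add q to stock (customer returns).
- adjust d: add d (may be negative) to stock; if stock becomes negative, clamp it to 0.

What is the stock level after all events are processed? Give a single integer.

Processing events:
Start: stock = 29
  Event 1 (sale 19): sell min(19,29)=19. stock: 29 - 19 = 10. total_sold = 19
  Event 2 (restock 15): 10 + 15 = 25
  Event 3 (sale 17): sell min(17,25)=17. stock: 25 - 17 = 8. total_sold = 36
  Event 4 (restock 17): 8 + 17 = 25
  Event 5 (sale 14): sell min(14,25)=14. stock: 25 - 14 = 11. total_sold = 50
  Event 6 (restock 20): 11 + 20 = 31
  Event 7 (sale 1): sell min(1,31)=1. stock: 31 - 1 = 30. total_sold = 51
  Event 8 (restock 12): 30 + 12 = 42
  Event 9 (return 7): 42 + 7 = 49
  Event 10 (sale 12): sell min(12,49)=12. stock: 49 - 12 = 37. total_sold = 63
  Event 11 (restock 16): 37 + 16 = 53
  Event 12 (sale 4): sell min(4,53)=4. stock: 53 - 4 = 49. total_sold = 67
  Event 13 (sale 13): sell min(13,49)=13. stock: 49 - 13 = 36. total_sold = 80
  Event 14 (sale 17): sell min(17,36)=17. stock: 36 - 17 = 19. total_sold = 97
Final: stock = 19, total_sold = 97

Answer: 19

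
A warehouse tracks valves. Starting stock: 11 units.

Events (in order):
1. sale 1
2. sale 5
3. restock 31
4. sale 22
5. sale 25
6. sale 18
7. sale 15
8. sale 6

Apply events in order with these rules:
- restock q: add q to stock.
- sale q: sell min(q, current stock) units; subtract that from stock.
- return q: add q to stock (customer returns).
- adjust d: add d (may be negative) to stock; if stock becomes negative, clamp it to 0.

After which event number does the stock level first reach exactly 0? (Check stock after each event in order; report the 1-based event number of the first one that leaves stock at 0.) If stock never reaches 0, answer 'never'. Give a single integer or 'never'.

Processing events:
Start: stock = 11
  Event 1 (sale 1): sell min(1,11)=1. stock: 11 - 1 = 10. total_sold = 1
  Event 2 (sale 5): sell min(5,10)=5. stock: 10 - 5 = 5. total_sold = 6
  Event 3 (restock 31): 5 + 31 = 36
  Event 4 (sale 22): sell min(22,36)=22. stock: 36 - 22 = 14. total_sold = 28
  Event 5 (sale 25): sell min(25,14)=14. stock: 14 - 14 = 0. total_sold = 42
  Event 6 (sale 18): sell min(18,0)=0. stock: 0 - 0 = 0. total_sold = 42
  Event 7 (sale 15): sell min(15,0)=0. stock: 0 - 0 = 0. total_sold = 42
  Event 8 (sale 6): sell min(6,0)=0. stock: 0 - 0 = 0. total_sold = 42
Final: stock = 0, total_sold = 42

First zero at event 5.

Answer: 5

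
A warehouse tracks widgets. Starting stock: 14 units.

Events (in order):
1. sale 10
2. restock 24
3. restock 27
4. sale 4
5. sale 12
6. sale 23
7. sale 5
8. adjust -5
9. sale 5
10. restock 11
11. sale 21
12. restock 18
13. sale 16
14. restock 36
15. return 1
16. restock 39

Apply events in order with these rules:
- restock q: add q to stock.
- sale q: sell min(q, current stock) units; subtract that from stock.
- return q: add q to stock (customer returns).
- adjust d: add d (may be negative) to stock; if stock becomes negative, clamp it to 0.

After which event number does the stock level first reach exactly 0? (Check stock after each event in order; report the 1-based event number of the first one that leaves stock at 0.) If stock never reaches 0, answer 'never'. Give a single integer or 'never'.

Answer: 11

Derivation:
Processing events:
Start: stock = 14
  Event 1 (sale 10): sell min(10,14)=10. stock: 14 - 10 = 4. total_sold = 10
  Event 2 (restock 24): 4 + 24 = 28
  Event 3 (restock 27): 28 + 27 = 55
  Event 4 (sale 4): sell min(4,55)=4. stock: 55 - 4 = 51. total_sold = 14
  Event 5 (sale 12): sell min(12,51)=12. stock: 51 - 12 = 39. total_sold = 26
  Event 6 (sale 23): sell min(23,39)=23. stock: 39 - 23 = 16. total_sold = 49
  Event 7 (sale 5): sell min(5,16)=5. stock: 16 - 5 = 11. total_sold = 54
  Event 8 (adjust -5): 11 + -5 = 6
  Event 9 (sale 5): sell min(5,6)=5. stock: 6 - 5 = 1. total_sold = 59
  Event 10 (restock 11): 1 + 11 = 12
  Event 11 (sale 21): sell min(21,12)=12. stock: 12 - 12 = 0. total_sold = 71
  Event 12 (restock 18): 0 + 18 = 18
  Event 13 (sale 16): sell min(16,18)=16. stock: 18 - 16 = 2. total_sold = 87
  Event 14 (restock 36): 2 + 36 = 38
  Event 15 (return 1): 38 + 1 = 39
  Event 16 (restock 39): 39 + 39 = 78
Final: stock = 78, total_sold = 87

First zero at event 11.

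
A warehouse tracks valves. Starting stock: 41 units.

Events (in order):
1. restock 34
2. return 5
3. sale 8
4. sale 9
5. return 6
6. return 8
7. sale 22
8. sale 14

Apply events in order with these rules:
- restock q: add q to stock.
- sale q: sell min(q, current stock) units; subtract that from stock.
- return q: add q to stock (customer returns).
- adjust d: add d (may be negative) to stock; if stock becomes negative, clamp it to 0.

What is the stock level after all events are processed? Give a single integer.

Answer: 41

Derivation:
Processing events:
Start: stock = 41
  Event 1 (restock 34): 41 + 34 = 75
  Event 2 (return 5): 75 + 5 = 80
  Event 3 (sale 8): sell min(8,80)=8. stock: 80 - 8 = 72. total_sold = 8
  Event 4 (sale 9): sell min(9,72)=9. stock: 72 - 9 = 63. total_sold = 17
  Event 5 (return 6): 63 + 6 = 69
  Event 6 (return 8): 69 + 8 = 77
  Event 7 (sale 22): sell min(22,77)=22. stock: 77 - 22 = 55. total_sold = 39
  Event 8 (sale 14): sell min(14,55)=14. stock: 55 - 14 = 41. total_sold = 53
Final: stock = 41, total_sold = 53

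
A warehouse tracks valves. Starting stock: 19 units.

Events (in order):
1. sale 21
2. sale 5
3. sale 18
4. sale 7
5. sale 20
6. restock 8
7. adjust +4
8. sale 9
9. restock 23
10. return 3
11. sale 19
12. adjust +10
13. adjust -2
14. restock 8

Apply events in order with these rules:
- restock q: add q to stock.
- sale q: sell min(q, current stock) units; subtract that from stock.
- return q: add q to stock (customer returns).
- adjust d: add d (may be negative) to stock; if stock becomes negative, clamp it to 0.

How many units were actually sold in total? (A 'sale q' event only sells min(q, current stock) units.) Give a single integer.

Processing events:
Start: stock = 19
  Event 1 (sale 21): sell min(21,19)=19. stock: 19 - 19 = 0. total_sold = 19
  Event 2 (sale 5): sell min(5,0)=0. stock: 0 - 0 = 0. total_sold = 19
  Event 3 (sale 18): sell min(18,0)=0. stock: 0 - 0 = 0. total_sold = 19
  Event 4 (sale 7): sell min(7,0)=0. stock: 0 - 0 = 0. total_sold = 19
  Event 5 (sale 20): sell min(20,0)=0. stock: 0 - 0 = 0. total_sold = 19
  Event 6 (restock 8): 0 + 8 = 8
  Event 7 (adjust +4): 8 + 4 = 12
  Event 8 (sale 9): sell min(9,12)=9. stock: 12 - 9 = 3. total_sold = 28
  Event 9 (restock 23): 3 + 23 = 26
  Event 10 (return 3): 26 + 3 = 29
  Event 11 (sale 19): sell min(19,29)=19. stock: 29 - 19 = 10. total_sold = 47
  Event 12 (adjust +10): 10 + 10 = 20
  Event 13 (adjust -2): 20 + -2 = 18
  Event 14 (restock 8): 18 + 8 = 26
Final: stock = 26, total_sold = 47

Answer: 47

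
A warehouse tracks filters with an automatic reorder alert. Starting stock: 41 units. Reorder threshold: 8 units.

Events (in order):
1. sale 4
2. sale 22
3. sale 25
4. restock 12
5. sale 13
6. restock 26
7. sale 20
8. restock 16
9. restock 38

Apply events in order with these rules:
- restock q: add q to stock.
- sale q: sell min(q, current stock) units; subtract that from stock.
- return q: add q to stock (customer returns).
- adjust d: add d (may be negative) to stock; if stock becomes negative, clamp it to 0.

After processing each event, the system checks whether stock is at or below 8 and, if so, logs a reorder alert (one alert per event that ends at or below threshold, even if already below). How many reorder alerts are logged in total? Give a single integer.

Answer: 3

Derivation:
Processing events:
Start: stock = 41
  Event 1 (sale 4): sell min(4,41)=4. stock: 41 - 4 = 37. total_sold = 4
  Event 2 (sale 22): sell min(22,37)=22. stock: 37 - 22 = 15. total_sold = 26
  Event 3 (sale 25): sell min(25,15)=15. stock: 15 - 15 = 0. total_sold = 41
  Event 4 (restock 12): 0 + 12 = 12
  Event 5 (sale 13): sell min(13,12)=12. stock: 12 - 12 = 0. total_sold = 53
  Event 6 (restock 26): 0 + 26 = 26
  Event 7 (sale 20): sell min(20,26)=20. stock: 26 - 20 = 6. total_sold = 73
  Event 8 (restock 16): 6 + 16 = 22
  Event 9 (restock 38): 22 + 38 = 60
Final: stock = 60, total_sold = 73

Checking against threshold 8:
  After event 1: stock=37 > 8
  After event 2: stock=15 > 8
  After event 3: stock=0 <= 8 -> ALERT
  After event 4: stock=12 > 8
  After event 5: stock=0 <= 8 -> ALERT
  After event 6: stock=26 > 8
  After event 7: stock=6 <= 8 -> ALERT
  After event 8: stock=22 > 8
  After event 9: stock=60 > 8
Alert events: [3, 5, 7]. Count = 3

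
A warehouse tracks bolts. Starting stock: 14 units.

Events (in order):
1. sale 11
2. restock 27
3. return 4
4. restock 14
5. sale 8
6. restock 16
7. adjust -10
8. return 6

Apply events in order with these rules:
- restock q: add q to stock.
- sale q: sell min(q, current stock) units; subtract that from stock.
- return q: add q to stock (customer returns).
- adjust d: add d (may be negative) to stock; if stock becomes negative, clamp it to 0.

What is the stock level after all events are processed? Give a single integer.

Processing events:
Start: stock = 14
  Event 1 (sale 11): sell min(11,14)=11. stock: 14 - 11 = 3. total_sold = 11
  Event 2 (restock 27): 3 + 27 = 30
  Event 3 (return 4): 30 + 4 = 34
  Event 4 (restock 14): 34 + 14 = 48
  Event 5 (sale 8): sell min(8,48)=8. stock: 48 - 8 = 40. total_sold = 19
  Event 6 (restock 16): 40 + 16 = 56
  Event 7 (adjust -10): 56 + -10 = 46
  Event 8 (return 6): 46 + 6 = 52
Final: stock = 52, total_sold = 19

Answer: 52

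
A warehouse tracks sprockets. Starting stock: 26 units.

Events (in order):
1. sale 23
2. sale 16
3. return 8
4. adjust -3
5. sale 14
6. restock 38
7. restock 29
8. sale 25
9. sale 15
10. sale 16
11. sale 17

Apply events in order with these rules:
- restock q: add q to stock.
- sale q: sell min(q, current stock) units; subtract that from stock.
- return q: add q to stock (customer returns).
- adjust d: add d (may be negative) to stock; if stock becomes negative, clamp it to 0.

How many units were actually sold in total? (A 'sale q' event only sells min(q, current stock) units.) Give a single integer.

Processing events:
Start: stock = 26
  Event 1 (sale 23): sell min(23,26)=23. stock: 26 - 23 = 3. total_sold = 23
  Event 2 (sale 16): sell min(16,3)=3. stock: 3 - 3 = 0. total_sold = 26
  Event 3 (return 8): 0 + 8 = 8
  Event 4 (adjust -3): 8 + -3 = 5
  Event 5 (sale 14): sell min(14,5)=5. stock: 5 - 5 = 0. total_sold = 31
  Event 6 (restock 38): 0 + 38 = 38
  Event 7 (restock 29): 38 + 29 = 67
  Event 8 (sale 25): sell min(25,67)=25. stock: 67 - 25 = 42. total_sold = 56
  Event 9 (sale 15): sell min(15,42)=15. stock: 42 - 15 = 27. total_sold = 71
  Event 10 (sale 16): sell min(16,27)=16. stock: 27 - 16 = 11. total_sold = 87
  Event 11 (sale 17): sell min(17,11)=11. stock: 11 - 11 = 0. total_sold = 98
Final: stock = 0, total_sold = 98

Answer: 98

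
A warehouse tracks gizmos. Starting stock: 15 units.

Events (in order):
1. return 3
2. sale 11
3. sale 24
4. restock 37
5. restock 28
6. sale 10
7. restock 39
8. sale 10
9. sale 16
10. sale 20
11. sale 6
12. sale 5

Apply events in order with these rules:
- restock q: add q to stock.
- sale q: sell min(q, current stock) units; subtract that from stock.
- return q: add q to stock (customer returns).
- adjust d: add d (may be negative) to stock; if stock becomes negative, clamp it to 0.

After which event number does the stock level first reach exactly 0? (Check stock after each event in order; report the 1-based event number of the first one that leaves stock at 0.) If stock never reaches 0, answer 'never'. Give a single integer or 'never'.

Answer: 3

Derivation:
Processing events:
Start: stock = 15
  Event 1 (return 3): 15 + 3 = 18
  Event 2 (sale 11): sell min(11,18)=11. stock: 18 - 11 = 7. total_sold = 11
  Event 3 (sale 24): sell min(24,7)=7. stock: 7 - 7 = 0. total_sold = 18
  Event 4 (restock 37): 0 + 37 = 37
  Event 5 (restock 28): 37 + 28 = 65
  Event 6 (sale 10): sell min(10,65)=10. stock: 65 - 10 = 55. total_sold = 28
  Event 7 (restock 39): 55 + 39 = 94
  Event 8 (sale 10): sell min(10,94)=10. stock: 94 - 10 = 84. total_sold = 38
  Event 9 (sale 16): sell min(16,84)=16. stock: 84 - 16 = 68. total_sold = 54
  Event 10 (sale 20): sell min(20,68)=20. stock: 68 - 20 = 48. total_sold = 74
  Event 11 (sale 6): sell min(6,48)=6. stock: 48 - 6 = 42. total_sold = 80
  Event 12 (sale 5): sell min(5,42)=5. stock: 42 - 5 = 37. total_sold = 85
Final: stock = 37, total_sold = 85

First zero at event 3.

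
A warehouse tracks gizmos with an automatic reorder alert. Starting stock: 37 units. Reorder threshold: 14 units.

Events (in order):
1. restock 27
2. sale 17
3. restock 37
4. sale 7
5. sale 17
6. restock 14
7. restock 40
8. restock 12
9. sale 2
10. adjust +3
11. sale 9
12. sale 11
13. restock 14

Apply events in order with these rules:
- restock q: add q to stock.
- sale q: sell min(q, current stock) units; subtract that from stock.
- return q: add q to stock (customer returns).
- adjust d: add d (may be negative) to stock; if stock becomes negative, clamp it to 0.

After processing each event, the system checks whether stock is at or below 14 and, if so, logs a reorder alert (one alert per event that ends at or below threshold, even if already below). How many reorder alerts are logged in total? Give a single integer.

Processing events:
Start: stock = 37
  Event 1 (restock 27): 37 + 27 = 64
  Event 2 (sale 17): sell min(17,64)=17. stock: 64 - 17 = 47. total_sold = 17
  Event 3 (restock 37): 47 + 37 = 84
  Event 4 (sale 7): sell min(7,84)=7. stock: 84 - 7 = 77. total_sold = 24
  Event 5 (sale 17): sell min(17,77)=17. stock: 77 - 17 = 60. total_sold = 41
  Event 6 (restock 14): 60 + 14 = 74
  Event 7 (restock 40): 74 + 40 = 114
  Event 8 (restock 12): 114 + 12 = 126
  Event 9 (sale 2): sell min(2,126)=2. stock: 126 - 2 = 124. total_sold = 43
  Event 10 (adjust +3): 124 + 3 = 127
  Event 11 (sale 9): sell min(9,127)=9. stock: 127 - 9 = 118. total_sold = 52
  Event 12 (sale 11): sell min(11,118)=11. stock: 118 - 11 = 107. total_sold = 63
  Event 13 (restock 14): 107 + 14 = 121
Final: stock = 121, total_sold = 63

Checking against threshold 14:
  After event 1: stock=64 > 14
  After event 2: stock=47 > 14
  After event 3: stock=84 > 14
  After event 4: stock=77 > 14
  After event 5: stock=60 > 14
  After event 6: stock=74 > 14
  After event 7: stock=114 > 14
  After event 8: stock=126 > 14
  After event 9: stock=124 > 14
  After event 10: stock=127 > 14
  After event 11: stock=118 > 14
  After event 12: stock=107 > 14
  After event 13: stock=121 > 14
Alert events: []. Count = 0

Answer: 0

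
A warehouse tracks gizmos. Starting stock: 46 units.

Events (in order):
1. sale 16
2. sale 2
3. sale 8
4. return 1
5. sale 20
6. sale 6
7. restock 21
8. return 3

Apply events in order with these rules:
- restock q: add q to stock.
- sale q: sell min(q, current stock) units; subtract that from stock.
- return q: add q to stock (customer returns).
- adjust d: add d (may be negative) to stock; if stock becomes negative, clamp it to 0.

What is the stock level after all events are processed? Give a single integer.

Processing events:
Start: stock = 46
  Event 1 (sale 16): sell min(16,46)=16. stock: 46 - 16 = 30. total_sold = 16
  Event 2 (sale 2): sell min(2,30)=2. stock: 30 - 2 = 28. total_sold = 18
  Event 3 (sale 8): sell min(8,28)=8. stock: 28 - 8 = 20. total_sold = 26
  Event 4 (return 1): 20 + 1 = 21
  Event 5 (sale 20): sell min(20,21)=20. stock: 21 - 20 = 1. total_sold = 46
  Event 6 (sale 6): sell min(6,1)=1. stock: 1 - 1 = 0. total_sold = 47
  Event 7 (restock 21): 0 + 21 = 21
  Event 8 (return 3): 21 + 3 = 24
Final: stock = 24, total_sold = 47

Answer: 24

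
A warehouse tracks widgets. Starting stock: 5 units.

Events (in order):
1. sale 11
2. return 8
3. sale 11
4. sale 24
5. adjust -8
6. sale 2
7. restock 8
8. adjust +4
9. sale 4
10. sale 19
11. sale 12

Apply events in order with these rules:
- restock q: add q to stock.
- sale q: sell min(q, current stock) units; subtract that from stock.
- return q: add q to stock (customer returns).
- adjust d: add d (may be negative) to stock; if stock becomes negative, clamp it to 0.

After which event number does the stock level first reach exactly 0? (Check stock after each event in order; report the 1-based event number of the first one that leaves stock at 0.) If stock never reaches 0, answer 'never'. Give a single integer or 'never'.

Processing events:
Start: stock = 5
  Event 1 (sale 11): sell min(11,5)=5. stock: 5 - 5 = 0. total_sold = 5
  Event 2 (return 8): 0 + 8 = 8
  Event 3 (sale 11): sell min(11,8)=8. stock: 8 - 8 = 0. total_sold = 13
  Event 4 (sale 24): sell min(24,0)=0. stock: 0 - 0 = 0. total_sold = 13
  Event 5 (adjust -8): 0 + -8 = 0 (clamped to 0)
  Event 6 (sale 2): sell min(2,0)=0. stock: 0 - 0 = 0. total_sold = 13
  Event 7 (restock 8): 0 + 8 = 8
  Event 8 (adjust +4): 8 + 4 = 12
  Event 9 (sale 4): sell min(4,12)=4. stock: 12 - 4 = 8. total_sold = 17
  Event 10 (sale 19): sell min(19,8)=8. stock: 8 - 8 = 0. total_sold = 25
  Event 11 (sale 12): sell min(12,0)=0. stock: 0 - 0 = 0. total_sold = 25
Final: stock = 0, total_sold = 25

First zero at event 1.

Answer: 1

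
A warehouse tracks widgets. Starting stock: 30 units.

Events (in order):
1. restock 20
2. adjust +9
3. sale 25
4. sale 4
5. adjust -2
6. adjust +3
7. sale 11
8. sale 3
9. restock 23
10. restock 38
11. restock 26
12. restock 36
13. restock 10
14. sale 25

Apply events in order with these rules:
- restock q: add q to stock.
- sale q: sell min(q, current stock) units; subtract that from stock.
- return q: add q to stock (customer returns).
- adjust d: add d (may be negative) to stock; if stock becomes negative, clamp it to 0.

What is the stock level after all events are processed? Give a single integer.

Processing events:
Start: stock = 30
  Event 1 (restock 20): 30 + 20 = 50
  Event 2 (adjust +9): 50 + 9 = 59
  Event 3 (sale 25): sell min(25,59)=25. stock: 59 - 25 = 34. total_sold = 25
  Event 4 (sale 4): sell min(4,34)=4. stock: 34 - 4 = 30. total_sold = 29
  Event 5 (adjust -2): 30 + -2 = 28
  Event 6 (adjust +3): 28 + 3 = 31
  Event 7 (sale 11): sell min(11,31)=11. stock: 31 - 11 = 20. total_sold = 40
  Event 8 (sale 3): sell min(3,20)=3. stock: 20 - 3 = 17. total_sold = 43
  Event 9 (restock 23): 17 + 23 = 40
  Event 10 (restock 38): 40 + 38 = 78
  Event 11 (restock 26): 78 + 26 = 104
  Event 12 (restock 36): 104 + 36 = 140
  Event 13 (restock 10): 140 + 10 = 150
  Event 14 (sale 25): sell min(25,150)=25. stock: 150 - 25 = 125. total_sold = 68
Final: stock = 125, total_sold = 68

Answer: 125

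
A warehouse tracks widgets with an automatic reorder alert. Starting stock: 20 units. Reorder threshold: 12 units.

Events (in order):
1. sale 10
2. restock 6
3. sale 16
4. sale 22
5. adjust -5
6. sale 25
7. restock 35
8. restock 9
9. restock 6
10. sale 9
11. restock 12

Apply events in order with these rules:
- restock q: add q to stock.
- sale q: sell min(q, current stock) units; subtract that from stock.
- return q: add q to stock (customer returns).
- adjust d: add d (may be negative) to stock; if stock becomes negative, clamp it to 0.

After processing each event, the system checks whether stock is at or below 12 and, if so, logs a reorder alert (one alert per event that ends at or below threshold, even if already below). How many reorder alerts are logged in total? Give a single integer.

Answer: 5

Derivation:
Processing events:
Start: stock = 20
  Event 1 (sale 10): sell min(10,20)=10. stock: 20 - 10 = 10. total_sold = 10
  Event 2 (restock 6): 10 + 6 = 16
  Event 3 (sale 16): sell min(16,16)=16. stock: 16 - 16 = 0. total_sold = 26
  Event 4 (sale 22): sell min(22,0)=0. stock: 0 - 0 = 0. total_sold = 26
  Event 5 (adjust -5): 0 + -5 = 0 (clamped to 0)
  Event 6 (sale 25): sell min(25,0)=0. stock: 0 - 0 = 0. total_sold = 26
  Event 7 (restock 35): 0 + 35 = 35
  Event 8 (restock 9): 35 + 9 = 44
  Event 9 (restock 6): 44 + 6 = 50
  Event 10 (sale 9): sell min(9,50)=9. stock: 50 - 9 = 41. total_sold = 35
  Event 11 (restock 12): 41 + 12 = 53
Final: stock = 53, total_sold = 35

Checking against threshold 12:
  After event 1: stock=10 <= 12 -> ALERT
  After event 2: stock=16 > 12
  After event 3: stock=0 <= 12 -> ALERT
  After event 4: stock=0 <= 12 -> ALERT
  After event 5: stock=0 <= 12 -> ALERT
  After event 6: stock=0 <= 12 -> ALERT
  After event 7: stock=35 > 12
  After event 8: stock=44 > 12
  After event 9: stock=50 > 12
  After event 10: stock=41 > 12
  After event 11: stock=53 > 12
Alert events: [1, 3, 4, 5, 6]. Count = 5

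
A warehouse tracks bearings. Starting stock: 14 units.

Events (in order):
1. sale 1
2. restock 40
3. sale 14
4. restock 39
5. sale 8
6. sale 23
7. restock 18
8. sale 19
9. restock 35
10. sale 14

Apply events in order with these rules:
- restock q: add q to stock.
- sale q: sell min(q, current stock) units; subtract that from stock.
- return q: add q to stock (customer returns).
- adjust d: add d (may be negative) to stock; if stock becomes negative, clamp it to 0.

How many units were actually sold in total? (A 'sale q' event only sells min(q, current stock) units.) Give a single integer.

Answer: 79

Derivation:
Processing events:
Start: stock = 14
  Event 1 (sale 1): sell min(1,14)=1. stock: 14 - 1 = 13. total_sold = 1
  Event 2 (restock 40): 13 + 40 = 53
  Event 3 (sale 14): sell min(14,53)=14. stock: 53 - 14 = 39. total_sold = 15
  Event 4 (restock 39): 39 + 39 = 78
  Event 5 (sale 8): sell min(8,78)=8. stock: 78 - 8 = 70. total_sold = 23
  Event 6 (sale 23): sell min(23,70)=23. stock: 70 - 23 = 47. total_sold = 46
  Event 7 (restock 18): 47 + 18 = 65
  Event 8 (sale 19): sell min(19,65)=19. stock: 65 - 19 = 46. total_sold = 65
  Event 9 (restock 35): 46 + 35 = 81
  Event 10 (sale 14): sell min(14,81)=14. stock: 81 - 14 = 67. total_sold = 79
Final: stock = 67, total_sold = 79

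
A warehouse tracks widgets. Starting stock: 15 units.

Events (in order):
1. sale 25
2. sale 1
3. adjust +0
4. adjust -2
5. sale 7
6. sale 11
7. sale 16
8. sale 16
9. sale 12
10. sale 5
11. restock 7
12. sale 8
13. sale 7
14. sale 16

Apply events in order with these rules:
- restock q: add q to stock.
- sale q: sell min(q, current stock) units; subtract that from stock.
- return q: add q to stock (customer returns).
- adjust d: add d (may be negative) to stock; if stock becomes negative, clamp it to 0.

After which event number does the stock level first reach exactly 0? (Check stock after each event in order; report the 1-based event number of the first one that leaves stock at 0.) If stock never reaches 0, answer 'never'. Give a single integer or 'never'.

Answer: 1

Derivation:
Processing events:
Start: stock = 15
  Event 1 (sale 25): sell min(25,15)=15. stock: 15 - 15 = 0. total_sold = 15
  Event 2 (sale 1): sell min(1,0)=0. stock: 0 - 0 = 0. total_sold = 15
  Event 3 (adjust +0): 0 + 0 = 0
  Event 4 (adjust -2): 0 + -2 = 0 (clamped to 0)
  Event 5 (sale 7): sell min(7,0)=0. stock: 0 - 0 = 0. total_sold = 15
  Event 6 (sale 11): sell min(11,0)=0. stock: 0 - 0 = 0. total_sold = 15
  Event 7 (sale 16): sell min(16,0)=0. stock: 0 - 0 = 0. total_sold = 15
  Event 8 (sale 16): sell min(16,0)=0. stock: 0 - 0 = 0. total_sold = 15
  Event 9 (sale 12): sell min(12,0)=0. stock: 0 - 0 = 0. total_sold = 15
  Event 10 (sale 5): sell min(5,0)=0. stock: 0 - 0 = 0. total_sold = 15
  Event 11 (restock 7): 0 + 7 = 7
  Event 12 (sale 8): sell min(8,7)=7. stock: 7 - 7 = 0. total_sold = 22
  Event 13 (sale 7): sell min(7,0)=0. stock: 0 - 0 = 0. total_sold = 22
  Event 14 (sale 16): sell min(16,0)=0. stock: 0 - 0 = 0. total_sold = 22
Final: stock = 0, total_sold = 22

First zero at event 1.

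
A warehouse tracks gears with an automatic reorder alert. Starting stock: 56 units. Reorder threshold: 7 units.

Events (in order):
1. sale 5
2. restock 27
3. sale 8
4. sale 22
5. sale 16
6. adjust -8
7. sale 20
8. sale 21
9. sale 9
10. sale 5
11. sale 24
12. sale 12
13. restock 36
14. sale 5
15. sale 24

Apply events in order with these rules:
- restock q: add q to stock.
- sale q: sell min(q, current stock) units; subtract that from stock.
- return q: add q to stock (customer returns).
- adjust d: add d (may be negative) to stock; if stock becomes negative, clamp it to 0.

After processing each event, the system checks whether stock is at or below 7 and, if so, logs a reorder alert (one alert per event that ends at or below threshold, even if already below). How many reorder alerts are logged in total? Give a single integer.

Processing events:
Start: stock = 56
  Event 1 (sale 5): sell min(5,56)=5. stock: 56 - 5 = 51. total_sold = 5
  Event 2 (restock 27): 51 + 27 = 78
  Event 3 (sale 8): sell min(8,78)=8. stock: 78 - 8 = 70. total_sold = 13
  Event 4 (sale 22): sell min(22,70)=22. stock: 70 - 22 = 48. total_sold = 35
  Event 5 (sale 16): sell min(16,48)=16. stock: 48 - 16 = 32. total_sold = 51
  Event 6 (adjust -8): 32 + -8 = 24
  Event 7 (sale 20): sell min(20,24)=20. stock: 24 - 20 = 4. total_sold = 71
  Event 8 (sale 21): sell min(21,4)=4. stock: 4 - 4 = 0. total_sold = 75
  Event 9 (sale 9): sell min(9,0)=0. stock: 0 - 0 = 0. total_sold = 75
  Event 10 (sale 5): sell min(5,0)=0. stock: 0 - 0 = 0. total_sold = 75
  Event 11 (sale 24): sell min(24,0)=0. stock: 0 - 0 = 0. total_sold = 75
  Event 12 (sale 12): sell min(12,0)=0. stock: 0 - 0 = 0. total_sold = 75
  Event 13 (restock 36): 0 + 36 = 36
  Event 14 (sale 5): sell min(5,36)=5. stock: 36 - 5 = 31. total_sold = 80
  Event 15 (sale 24): sell min(24,31)=24. stock: 31 - 24 = 7. total_sold = 104
Final: stock = 7, total_sold = 104

Checking against threshold 7:
  After event 1: stock=51 > 7
  After event 2: stock=78 > 7
  After event 3: stock=70 > 7
  After event 4: stock=48 > 7
  After event 5: stock=32 > 7
  After event 6: stock=24 > 7
  After event 7: stock=4 <= 7 -> ALERT
  After event 8: stock=0 <= 7 -> ALERT
  After event 9: stock=0 <= 7 -> ALERT
  After event 10: stock=0 <= 7 -> ALERT
  After event 11: stock=0 <= 7 -> ALERT
  After event 12: stock=0 <= 7 -> ALERT
  After event 13: stock=36 > 7
  After event 14: stock=31 > 7
  After event 15: stock=7 <= 7 -> ALERT
Alert events: [7, 8, 9, 10, 11, 12, 15]. Count = 7

Answer: 7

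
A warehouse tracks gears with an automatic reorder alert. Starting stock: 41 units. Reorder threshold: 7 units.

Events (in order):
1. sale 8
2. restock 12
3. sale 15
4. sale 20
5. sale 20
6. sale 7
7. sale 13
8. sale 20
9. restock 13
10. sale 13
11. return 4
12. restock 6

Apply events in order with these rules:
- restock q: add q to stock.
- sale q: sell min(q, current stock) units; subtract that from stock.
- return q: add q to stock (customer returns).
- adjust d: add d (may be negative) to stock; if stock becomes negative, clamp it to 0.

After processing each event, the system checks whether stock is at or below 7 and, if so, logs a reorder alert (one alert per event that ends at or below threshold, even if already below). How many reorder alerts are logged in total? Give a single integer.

Processing events:
Start: stock = 41
  Event 1 (sale 8): sell min(8,41)=8. stock: 41 - 8 = 33. total_sold = 8
  Event 2 (restock 12): 33 + 12 = 45
  Event 3 (sale 15): sell min(15,45)=15. stock: 45 - 15 = 30. total_sold = 23
  Event 4 (sale 20): sell min(20,30)=20. stock: 30 - 20 = 10. total_sold = 43
  Event 5 (sale 20): sell min(20,10)=10. stock: 10 - 10 = 0. total_sold = 53
  Event 6 (sale 7): sell min(7,0)=0. stock: 0 - 0 = 0. total_sold = 53
  Event 7 (sale 13): sell min(13,0)=0. stock: 0 - 0 = 0. total_sold = 53
  Event 8 (sale 20): sell min(20,0)=0. stock: 0 - 0 = 0. total_sold = 53
  Event 9 (restock 13): 0 + 13 = 13
  Event 10 (sale 13): sell min(13,13)=13. stock: 13 - 13 = 0. total_sold = 66
  Event 11 (return 4): 0 + 4 = 4
  Event 12 (restock 6): 4 + 6 = 10
Final: stock = 10, total_sold = 66

Checking against threshold 7:
  After event 1: stock=33 > 7
  After event 2: stock=45 > 7
  After event 3: stock=30 > 7
  After event 4: stock=10 > 7
  After event 5: stock=0 <= 7 -> ALERT
  After event 6: stock=0 <= 7 -> ALERT
  After event 7: stock=0 <= 7 -> ALERT
  After event 8: stock=0 <= 7 -> ALERT
  After event 9: stock=13 > 7
  After event 10: stock=0 <= 7 -> ALERT
  After event 11: stock=4 <= 7 -> ALERT
  After event 12: stock=10 > 7
Alert events: [5, 6, 7, 8, 10, 11]. Count = 6

Answer: 6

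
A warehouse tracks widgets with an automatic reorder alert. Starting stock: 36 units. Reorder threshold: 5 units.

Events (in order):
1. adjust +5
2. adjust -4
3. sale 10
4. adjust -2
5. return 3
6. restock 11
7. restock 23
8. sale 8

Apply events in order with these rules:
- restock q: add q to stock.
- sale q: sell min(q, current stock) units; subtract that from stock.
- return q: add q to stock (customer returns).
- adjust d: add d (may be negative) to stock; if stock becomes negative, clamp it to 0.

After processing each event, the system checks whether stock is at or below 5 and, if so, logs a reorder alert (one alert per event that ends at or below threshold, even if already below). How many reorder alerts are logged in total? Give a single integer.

Processing events:
Start: stock = 36
  Event 1 (adjust +5): 36 + 5 = 41
  Event 2 (adjust -4): 41 + -4 = 37
  Event 3 (sale 10): sell min(10,37)=10. stock: 37 - 10 = 27. total_sold = 10
  Event 4 (adjust -2): 27 + -2 = 25
  Event 5 (return 3): 25 + 3 = 28
  Event 6 (restock 11): 28 + 11 = 39
  Event 7 (restock 23): 39 + 23 = 62
  Event 8 (sale 8): sell min(8,62)=8. stock: 62 - 8 = 54. total_sold = 18
Final: stock = 54, total_sold = 18

Checking against threshold 5:
  After event 1: stock=41 > 5
  After event 2: stock=37 > 5
  After event 3: stock=27 > 5
  After event 4: stock=25 > 5
  After event 5: stock=28 > 5
  After event 6: stock=39 > 5
  After event 7: stock=62 > 5
  After event 8: stock=54 > 5
Alert events: []. Count = 0

Answer: 0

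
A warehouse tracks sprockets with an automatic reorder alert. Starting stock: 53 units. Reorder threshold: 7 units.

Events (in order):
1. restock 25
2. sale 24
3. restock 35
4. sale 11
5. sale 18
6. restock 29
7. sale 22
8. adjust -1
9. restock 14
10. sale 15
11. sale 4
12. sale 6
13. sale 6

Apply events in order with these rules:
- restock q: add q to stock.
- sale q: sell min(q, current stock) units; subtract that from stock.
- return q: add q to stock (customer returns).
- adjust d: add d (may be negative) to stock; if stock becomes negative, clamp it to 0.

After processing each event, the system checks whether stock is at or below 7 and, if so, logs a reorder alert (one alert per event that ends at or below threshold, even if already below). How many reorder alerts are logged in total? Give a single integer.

Answer: 0

Derivation:
Processing events:
Start: stock = 53
  Event 1 (restock 25): 53 + 25 = 78
  Event 2 (sale 24): sell min(24,78)=24. stock: 78 - 24 = 54. total_sold = 24
  Event 3 (restock 35): 54 + 35 = 89
  Event 4 (sale 11): sell min(11,89)=11. stock: 89 - 11 = 78. total_sold = 35
  Event 5 (sale 18): sell min(18,78)=18. stock: 78 - 18 = 60. total_sold = 53
  Event 6 (restock 29): 60 + 29 = 89
  Event 7 (sale 22): sell min(22,89)=22. stock: 89 - 22 = 67. total_sold = 75
  Event 8 (adjust -1): 67 + -1 = 66
  Event 9 (restock 14): 66 + 14 = 80
  Event 10 (sale 15): sell min(15,80)=15. stock: 80 - 15 = 65. total_sold = 90
  Event 11 (sale 4): sell min(4,65)=4. stock: 65 - 4 = 61. total_sold = 94
  Event 12 (sale 6): sell min(6,61)=6. stock: 61 - 6 = 55. total_sold = 100
  Event 13 (sale 6): sell min(6,55)=6. stock: 55 - 6 = 49. total_sold = 106
Final: stock = 49, total_sold = 106

Checking against threshold 7:
  After event 1: stock=78 > 7
  After event 2: stock=54 > 7
  After event 3: stock=89 > 7
  After event 4: stock=78 > 7
  After event 5: stock=60 > 7
  After event 6: stock=89 > 7
  After event 7: stock=67 > 7
  After event 8: stock=66 > 7
  After event 9: stock=80 > 7
  After event 10: stock=65 > 7
  After event 11: stock=61 > 7
  After event 12: stock=55 > 7
  After event 13: stock=49 > 7
Alert events: []. Count = 0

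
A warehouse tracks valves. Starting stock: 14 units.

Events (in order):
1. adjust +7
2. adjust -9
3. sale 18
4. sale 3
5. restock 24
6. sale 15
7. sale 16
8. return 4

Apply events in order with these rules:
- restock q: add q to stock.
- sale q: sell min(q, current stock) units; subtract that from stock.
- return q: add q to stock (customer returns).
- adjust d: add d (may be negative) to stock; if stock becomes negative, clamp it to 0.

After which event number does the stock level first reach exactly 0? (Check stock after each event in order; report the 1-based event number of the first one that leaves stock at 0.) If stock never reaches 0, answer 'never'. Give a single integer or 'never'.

Processing events:
Start: stock = 14
  Event 1 (adjust +7): 14 + 7 = 21
  Event 2 (adjust -9): 21 + -9 = 12
  Event 3 (sale 18): sell min(18,12)=12. stock: 12 - 12 = 0. total_sold = 12
  Event 4 (sale 3): sell min(3,0)=0. stock: 0 - 0 = 0. total_sold = 12
  Event 5 (restock 24): 0 + 24 = 24
  Event 6 (sale 15): sell min(15,24)=15. stock: 24 - 15 = 9. total_sold = 27
  Event 7 (sale 16): sell min(16,9)=9. stock: 9 - 9 = 0. total_sold = 36
  Event 8 (return 4): 0 + 4 = 4
Final: stock = 4, total_sold = 36

First zero at event 3.

Answer: 3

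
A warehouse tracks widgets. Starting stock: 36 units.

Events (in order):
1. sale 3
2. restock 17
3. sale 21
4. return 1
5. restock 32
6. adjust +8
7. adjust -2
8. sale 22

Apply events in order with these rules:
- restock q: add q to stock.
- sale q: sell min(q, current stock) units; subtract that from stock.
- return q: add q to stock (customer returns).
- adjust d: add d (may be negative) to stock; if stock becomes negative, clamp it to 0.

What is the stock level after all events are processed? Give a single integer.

Processing events:
Start: stock = 36
  Event 1 (sale 3): sell min(3,36)=3. stock: 36 - 3 = 33. total_sold = 3
  Event 2 (restock 17): 33 + 17 = 50
  Event 3 (sale 21): sell min(21,50)=21. stock: 50 - 21 = 29. total_sold = 24
  Event 4 (return 1): 29 + 1 = 30
  Event 5 (restock 32): 30 + 32 = 62
  Event 6 (adjust +8): 62 + 8 = 70
  Event 7 (adjust -2): 70 + -2 = 68
  Event 8 (sale 22): sell min(22,68)=22. stock: 68 - 22 = 46. total_sold = 46
Final: stock = 46, total_sold = 46

Answer: 46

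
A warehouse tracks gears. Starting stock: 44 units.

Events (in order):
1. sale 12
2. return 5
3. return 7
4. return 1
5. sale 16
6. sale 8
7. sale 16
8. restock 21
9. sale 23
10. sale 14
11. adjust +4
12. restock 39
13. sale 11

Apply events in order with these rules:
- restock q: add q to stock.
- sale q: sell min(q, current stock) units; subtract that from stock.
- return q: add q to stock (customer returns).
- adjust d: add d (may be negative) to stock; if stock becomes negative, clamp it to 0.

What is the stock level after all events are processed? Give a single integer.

Processing events:
Start: stock = 44
  Event 1 (sale 12): sell min(12,44)=12. stock: 44 - 12 = 32. total_sold = 12
  Event 2 (return 5): 32 + 5 = 37
  Event 3 (return 7): 37 + 7 = 44
  Event 4 (return 1): 44 + 1 = 45
  Event 5 (sale 16): sell min(16,45)=16. stock: 45 - 16 = 29. total_sold = 28
  Event 6 (sale 8): sell min(8,29)=8. stock: 29 - 8 = 21. total_sold = 36
  Event 7 (sale 16): sell min(16,21)=16. stock: 21 - 16 = 5. total_sold = 52
  Event 8 (restock 21): 5 + 21 = 26
  Event 9 (sale 23): sell min(23,26)=23. stock: 26 - 23 = 3. total_sold = 75
  Event 10 (sale 14): sell min(14,3)=3. stock: 3 - 3 = 0. total_sold = 78
  Event 11 (adjust +4): 0 + 4 = 4
  Event 12 (restock 39): 4 + 39 = 43
  Event 13 (sale 11): sell min(11,43)=11. stock: 43 - 11 = 32. total_sold = 89
Final: stock = 32, total_sold = 89

Answer: 32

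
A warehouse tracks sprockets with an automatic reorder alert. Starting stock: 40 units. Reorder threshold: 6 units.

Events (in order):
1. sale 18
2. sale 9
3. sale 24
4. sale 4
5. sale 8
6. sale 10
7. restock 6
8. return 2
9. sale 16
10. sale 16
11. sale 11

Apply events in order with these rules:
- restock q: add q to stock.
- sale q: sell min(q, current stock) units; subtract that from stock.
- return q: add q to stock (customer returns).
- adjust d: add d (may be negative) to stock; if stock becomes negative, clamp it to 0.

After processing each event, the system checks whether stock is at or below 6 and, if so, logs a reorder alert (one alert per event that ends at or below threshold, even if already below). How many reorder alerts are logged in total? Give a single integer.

Answer: 8

Derivation:
Processing events:
Start: stock = 40
  Event 1 (sale 18): sell min(18,40)=18. stock: 40 - 18 = 22. total_sold = 18
  Event 2 (sale 9): sell min(9,22)=9. stock: 22 - 9 = 13. total_sold = 27
  Event 3 (sale 24): sell min(24,13)=13. stock: 13 - 13 = 0. total_sold = 40
  Event 4 (sale 4): sell min(4,0)=0. stock: 0 - 0 = 0. total_sold = 40
  Event 5 (sale 8): sell min(8,0)=0. stock: 0 - 0 = 0. total_sold = 40
  Event 6 (sale 10): sell min(10,0)=0. stock: 0 - 0 = 0. total_sold = 40
  Event 7 (restock 6): 0 + 6 = 6
  Event 8 (return 2): 6 + 2 = 8
  Event 9 (sale 16): sell min(16,8)=8. stock: 8 - 8 = 0. total_sold = 48
  Event 10 (sale 16): sell min(16,0)=0. stock: 0 - 0 = 0. total_sold = 48
  Event 11 (sale 11): sell min(11,0)=0. stock: 0 - 0 = 0. total_sold = 48
Final: stock = 0, total_sold = 48

Checking against threshold 6:
  After event 1: stock=22 > 6
  After event 2: stock=13 > 6
  After event 3: stock=0 <= 6 -> ALERT
  After event 4: stock=0 <= 6 -> ALERT
  After event 5: stock=0 <= 6 -> ALERT
  After event 6: stock=0 <= 6 -> ALERT
  After event 7: stock=6 <= 6 -> ALERT
  After event 8: stock=8 > 6
  After event 9: stock=0 <= 6 -> ALERT
  After event 10: stock=0 <= 6 -> ALERT
  After event 11: stock=0 <= 6 -> ALERT
Alert events: [3, 4, 5, 6, 7, 9, 10, 11]. Count = 8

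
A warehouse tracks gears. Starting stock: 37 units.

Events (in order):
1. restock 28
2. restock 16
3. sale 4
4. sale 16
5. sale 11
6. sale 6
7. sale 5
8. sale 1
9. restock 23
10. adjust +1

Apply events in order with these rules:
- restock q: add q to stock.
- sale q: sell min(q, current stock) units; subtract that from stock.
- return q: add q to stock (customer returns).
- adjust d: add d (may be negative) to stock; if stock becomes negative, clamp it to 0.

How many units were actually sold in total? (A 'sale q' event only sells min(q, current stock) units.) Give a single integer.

Answer: 43

Derivation:
Processing events:
Start: stock = 37
  Event 1 (restock 28): 37 + 28 = 65
  Event 2 (restock 16): 65 + 16 = 81
  Event 3 (sale 4): sell min(4,81)=4. stock: 81 - 4 = 77. total_sold = 4
  Event 4 (sale 16): sell min(16,77)=16. stock: 77 - 16 = 61. total_sold = 20
  Event 5 (sale 11): sell min(11,61)=11. stock: 61 - 11 = 50. total_sold = 31
  Event 6 (sale 6): sell min(6,50)=6. stock: 50 - 6 = 44. total_sold = 37
  Event 7 (sale 5): sell min(5,44)=5. stock: 44 - 5 = 39. total_sold = 42
  Event 8 (sale 1): sell min(1,39)=1. stock: 39 - 1 = 38. total_sold = 43
  Event 9 (restock 23): 38 + 23 = 61
  Event 10 (adjust +1): 61 + 1 = 62
Final: stock = 62, total_sold = 43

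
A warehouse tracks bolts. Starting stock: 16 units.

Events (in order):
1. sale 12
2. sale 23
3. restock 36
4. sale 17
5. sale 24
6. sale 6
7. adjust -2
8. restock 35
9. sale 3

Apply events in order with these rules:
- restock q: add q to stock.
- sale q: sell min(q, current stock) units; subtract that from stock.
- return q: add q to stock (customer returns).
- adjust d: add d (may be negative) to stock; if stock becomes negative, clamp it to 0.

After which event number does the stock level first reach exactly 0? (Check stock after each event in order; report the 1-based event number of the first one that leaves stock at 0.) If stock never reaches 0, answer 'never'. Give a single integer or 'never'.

Answer: 2

Derivation:
Processing events:
Start: stock = 16
  Event 1 (sale 12): sell min(12,16)=12. stock: 16 - 12 = 4. total_sold = 12
  Event 2 (sale 23): sell min(23,4)=4. stock: 4 - 4 = 0. total_sold = 16
  Event 3 (restock 36): 0 + 36 = 36
  Event 4 (sale 17): sell min(17,36)=17. stock: 36 - 17 = 19. total_sold = 33
  Event 5 (sale 24): sell min(24,19)=19. stock: 19 - 19 = 0. total_sold = 52
  Event 6 (sale 6): sell min(6,0)=0. stock: 0 - 0 = 0. total_sold = 52
  Event 7 (adjust -2): 0 + -2 = 0 (clamped to 0)
  Event 8 (restock 35): 0 + 35 = 35
  Event 9 (sale 3): sell min(3,35)=3. stock: 35 - 3 = 32. total_sold = 55
Final: stock = 32, total_sold = 55

First zero at event 2.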